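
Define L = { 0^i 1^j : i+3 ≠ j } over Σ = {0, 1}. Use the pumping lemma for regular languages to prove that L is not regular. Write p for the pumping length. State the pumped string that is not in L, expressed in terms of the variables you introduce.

Toward a contradiction, assume L is regular with pumping length p.
Choose w = 0^p 1^{p+p!+3}. Since p ≠ (p+p!+3)-3 = p+p!, w ∈ L; and |w| ≥ p.
By the pumping lemma, w = xyz with |xy| ≤ p and |y| > 0.
Since the first p symbols of w are all 0's and |xy| ≤ p, y lies entirely in the leading 0-block: y = 0^k for some k with 1 ≤ k ≤ p.
Since 1 ≤ k ≤ p, k divides p!; set t = 1 + p!/k. Then xy^t z has p + (p!/k)·k = p + p! copies of 0. Now the 0-count is p+p! and (1-count)-3 = (p+p!+3)-3 = p+p!, so i+3 ≠ j fails. So xy^t z = 0^{p+p!} 1^{p+p!+3} ∉ L.
This contradicts the pumping lemma, so L is not regular.

0^{p+p!} 1^{p+p!+3}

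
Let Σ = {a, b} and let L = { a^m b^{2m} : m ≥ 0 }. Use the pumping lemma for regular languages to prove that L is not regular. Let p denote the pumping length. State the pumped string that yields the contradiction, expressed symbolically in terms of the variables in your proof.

Assume L is regular. Let p be the pumping length given by the pumping lemma.
Let w = a^p b^{2p} ∈ L; note |w| = 3p ≥ p.
Write w = xyz as guaranteed by the lemma, with |xy| ≤ p and |y| ≥ 1.
The first p characters of w are a's, so xy (and hence y) consists only of a's. Write y = a^k, 1 ≤ k ≤ p.
Pump with i = 2: xy^2z = a^{p+k} b^{2p}. For this to lie in L we would need 2p = 2(p+k), which forces k = 0. But k ≥ 1, so xy^2z ∉ L.
This contradicts the pumping lemma, so L is not regular.

a^{p+k} b^{2p}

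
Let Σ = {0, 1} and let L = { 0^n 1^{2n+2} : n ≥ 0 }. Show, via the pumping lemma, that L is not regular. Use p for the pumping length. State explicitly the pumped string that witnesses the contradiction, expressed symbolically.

Assume L is regular. Let p be the pumping length given by the pumping lemma.
Let w = 0^p 1^{2p+2} ∈ L; note |w| = 3p+2 ≥ p.
By the pumping lemma, w = xyz with |xy| ≤ p and |y| ≥ 1.
The first p characters of w are 0's, so xy (and hence y) consists only of 0's. Write y = 0^k, 1 ≤ k ≤ p.
Pump with i = 2: xy^2z = 0^{p+k} 1^{2p+2}. For this to lie in L we would need 2p+2 = 2(p+k)+2, which forces k = 0. But k ≥ 1, so xy^2z ∉ L.
This is a contradiction; hence L is not regular.

0^{p+k} 1^{2p+2}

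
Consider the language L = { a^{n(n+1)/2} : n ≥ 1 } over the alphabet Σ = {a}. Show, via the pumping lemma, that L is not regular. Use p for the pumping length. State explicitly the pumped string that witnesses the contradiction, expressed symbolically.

a^{p(p+1)/2+k}

Assume L is regular. Let p be the pumping length given by the pumping lemma.
Take w = a^{p(p+1)/2} ∈ L with |w| = p(p+1)/2 ≥ p.
By the pumping lemma, w = xyz with |xy| ≤ p and |y| > 0.
Then y = a^k for some k with 1 ≤ k ≤ p.
Pump with i = 2: xy^2z = a^{p(p+1)/2+k}. Since 1 ≤ k ≤ p, p(p+1)/2 < p(p+1)/2+k ≤ p(p+1)/2+p < (p+1)(p+2)/2, so p(p+1)/2+k is strictly between consecutive triangular numbers. So xy^2z ∉ L.
This contradicts the pumping lemma, so L is not regular.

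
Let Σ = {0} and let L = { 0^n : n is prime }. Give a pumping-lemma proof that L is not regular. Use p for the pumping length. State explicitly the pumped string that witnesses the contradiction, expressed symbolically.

0^{q(1+k)}

Toward a contradiction, assume L is regular with pumping length p.
Let q be a prime with q ≥ p+2 (infinitely many primes exist), and take w = 0^q ∈ L with |w| = q ≥ p.
The pumping lemma gives a decomposition w = xyz where |xy| ≤ p and |y| ≥ 1.
Then y = 0^k for some k with 1 ≤ k ≤ p.
Since 1 ≤ k ≤ p, |xz| = q-k. Pump with i = q+1: |xy^{q+1}z| = (q-k)+(q+1)k = q+qk = q(1+k), which is composite (both factors ≥ 2). So xy^{q+1}z = 0^{q(1+k)} ∉ L.
Contradiction. Therefore L is not regular.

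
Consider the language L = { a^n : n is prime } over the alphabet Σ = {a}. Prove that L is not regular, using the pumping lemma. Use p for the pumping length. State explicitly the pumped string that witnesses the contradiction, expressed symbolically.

a^{q(1+k)}

Assume L is regular; let p be its pumping constant.
Let q be a prime with q ≥ p+2 (infinitely many primes exist), and take w = a^q ∈ L with |w| = q ≥ p.
Write w = xyz as guaranteed by the lemma, with |xy| ≤ p and |y| > 0.
Then y = a^k for some k with 1 ≤ k ≤ p.
Since 1 ≤ k ≤ p, |xz| = q-k. Pump with i = q+1: |xy^{q+1}z| = (q-k)+(q+1)k = q+qk = q(1+k), which is composite (both factors ≥ 2). So xy^{q+1}z = a^{q(1+k)} ∉ L.
This contradicts the pumping lemma, so L is not regular.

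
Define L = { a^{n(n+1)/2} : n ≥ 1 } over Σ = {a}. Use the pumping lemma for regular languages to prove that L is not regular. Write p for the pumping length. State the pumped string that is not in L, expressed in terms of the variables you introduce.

a^{p(p+1)/2+k}

Assume L is regular; let p be its pumping constant.
Take w = a^{p(p+1)/2} ∈ L with |w| = p(p+1)/2 ≥ p.
By the pumping lemma, w = xyz with |xy| ≤ p and |y| > 0.
Then y = a^k for some k with 1 ≤ k ≤ p.
Pump with i = 2: xy^2z = a^{p(p+1)/2+k}. Since 1 ≤ k ≤ p, p(p+1)/2 < p(p+1)/2+k ≤ p(p+1)/2+p < (p+1)(p+2)/2, so p(p+1)/2+k is strictly between consecutive triangular numbers. So xy^2z ∉ L.
Contradiction. Therefore L is not regular.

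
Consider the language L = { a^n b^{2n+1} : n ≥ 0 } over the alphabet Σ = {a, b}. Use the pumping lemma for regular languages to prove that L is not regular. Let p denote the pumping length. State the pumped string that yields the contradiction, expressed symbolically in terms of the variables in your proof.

a^{p+k} b^{2p+1}

Assume L is regular; let p be its pumping constant.
Choose w = a^p b^{2p+1}, which is in L with |w| = 3p+1 ≥ p.
Write w = xyz as guaranteed by the lemma, with |xy| ≤ p and |y| > 0.
Because |xy| ≤ p and w begins with p copies of a, we have y = a^k with 1 ≤ k ≤ p.
Pump with i = 2: xy^2z = a^{p+k} b^{2p+1}. For this to lie in L we would need 2p+1 = 2(p+k)+1, which forces k = 0. But k ≥ 1, so xy^2z ∉ L.
Contradiction. Therefore L is not regular.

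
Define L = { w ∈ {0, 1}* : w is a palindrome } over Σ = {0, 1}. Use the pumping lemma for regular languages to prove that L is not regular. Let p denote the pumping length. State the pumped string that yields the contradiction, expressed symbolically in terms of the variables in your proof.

0^{p+k} 1 0^p

Assume L is regular; let p be its pumping constant.
Take w = 0^p 1 0^p, a palindrome of length 2p+1 ≥ p.
The pumping lemma gives a decomposition w = xyz where |xy| ≤ p and y is nonempty.
Because |xy| ≤ p and w begins with p copies of 0, we have y = 0^k with 1 ≤ k ≤ p.
Pump with i = 2: xy^2z = 0^{p+k} 1 0^p. Its reverse is 0^p 1 0^{p+k}, which differs from xy^2z since k ≥ 1. So xy^2z is not a palindrome and xy^2z ∉ L.
This contradicts the pumping lemma, so L is not regular.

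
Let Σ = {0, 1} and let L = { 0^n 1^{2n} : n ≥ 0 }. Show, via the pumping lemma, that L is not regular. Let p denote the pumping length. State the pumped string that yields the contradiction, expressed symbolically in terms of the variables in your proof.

0^{p+k} 1^{2p}

Assume L is regular. Let p be the pumping length given by the pumping lemma.
Take w = 0^p 1^{2p}. Then w ∈ L and |w| = 3p ≥ p.
Write w = xyz as guaranteed by the lemma, with |xy| ≤ p and |y| ≥ 1.
Since the first p symbols of w are all 0's and |xy| ≤ p, y lies entirely in the leading 0-block: y = 0^k for some k with 1 ≤ k ≤ p.
Pump with i = 2: xy^2z = 0^{p+k} 1^{2p}. For this to lie in L we would need 2p = 2(p+k), which forces k = 0. But k ≥ 1, so xy^2z ∉ L.
This contradicts the pumping lemma, so L is not regular.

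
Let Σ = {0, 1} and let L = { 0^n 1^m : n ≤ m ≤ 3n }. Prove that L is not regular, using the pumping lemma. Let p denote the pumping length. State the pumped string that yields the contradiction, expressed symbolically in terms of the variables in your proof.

0^{p+k} 1^p

Assume L is regular; let p be its pumping constant.
Take w = 0^p 1^p ∈ L (since p ≤ p ≤ 3p), with |w| = 2p ≥ p.
Write w = xyz as guaranteed by the lemma, with |xy| ≤ p and y is nonempty.
The first p characters of w are 0's, so xy (and hence y) consists only of 0's. Write y = 0^k, 1 ≤ k ≤ p.
Pump with i = 2: xy^2z = 0^{p+k} 1^p. Now n = p+k > p = m, so the condition n ≤ m fails. Thus xy^2z ∉ L.
This contradicts the pumping lemma, so L is not regular.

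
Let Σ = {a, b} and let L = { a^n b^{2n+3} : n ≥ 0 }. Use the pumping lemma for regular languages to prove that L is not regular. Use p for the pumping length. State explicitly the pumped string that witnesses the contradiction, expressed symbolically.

Suppose for contradiction that L is regular, and let p be the pumping length.
Let w = a^p b^{2p+3} ∈ L; note |w| = 3p+3 ≥ p.
By the pumping lemma, w = xyz with |xy| ≤ p and |y| > 0.
Because |xy| ≤ p and w begins with p copies of a, we have y = a^k with 1 ≤ k ≤ p.
Pump with i = 2: xy^2z = a^{p+k} b^{2p+3}. For this to lie in L we would need 2p+3 = 2(p+k)+3, which forces k = 0. But k ≥ 1, so xy^2z ∉ L.
This contradicts the pumping lemma, so L is not regular.

a^{p+k} b^{2p+3}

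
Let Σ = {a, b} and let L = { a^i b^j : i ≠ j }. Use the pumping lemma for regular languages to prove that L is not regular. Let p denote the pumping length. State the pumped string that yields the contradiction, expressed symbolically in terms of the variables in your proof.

Assume L is regular; let p be its pumping constant.
Choose w = a^p b^{p+p!}. Since p ≠ p+p!, w ∈ L; and |w| ≥ p.
Write w = xyz as guaranteed by the lemma, with |xy| ≤ p and |y| ≥ 1.
Since the first p symbols of w are all a's and |xy| ≤ p, y lies entirely in the leading a-block: y = a^k for some k with 1 ≤ k ≤ p.
Since 1 ≤ k ≤ p, k divides p!; set t = 1 + p!/k. Then xy^t z has p + (p!/k)·k = p + p! copies of a. Now the a-count equals the b-count, so i ≠ j fails. So xy^t z = a^{p+p!} b^{p+p!} ∉ L.
This contradicts the pumping lemma, so L is not regular.

a^{p+p!} b^{p+p!}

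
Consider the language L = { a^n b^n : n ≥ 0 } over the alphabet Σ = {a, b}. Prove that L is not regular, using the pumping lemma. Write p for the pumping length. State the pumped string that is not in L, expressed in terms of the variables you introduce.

Assume L is regular; let p be its pumping constant.
Let w = a^p b^p ∈ L; note |w| = 2p ≥ p.
The pumping lemma gives a decomposition w = xyz where |xy| ≤ p and y is nonempty.
The first p characters of w are a's, so xy (and hence y) consists only of a's. Write y = a^k, 1 ≤ k ≤ p.
Pump with i = 2: xy^2z = a^{p+k} b^p. For this to lie in L we would need p = p+k, which forces k = 0. But k ≥ 1, so xy^2z ∉ L.
Contradiction. Therefore L is not regular.

a^{p+k} b^p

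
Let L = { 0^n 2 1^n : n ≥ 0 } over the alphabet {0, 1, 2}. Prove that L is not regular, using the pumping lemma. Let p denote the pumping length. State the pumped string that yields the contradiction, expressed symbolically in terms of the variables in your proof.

Toward a contradiction, assume L is regular with pumping length p.
Take w = 0^p 2 1^p ∈ L with |w| = 2p+1 ≥ p.
By the pumping lemma, w = xyz with |xy| ≤ p and |y| > 0.
The first p characters of w are 0's, so xy (and hence y) consists only of 0's. Write y = 0^k, 1 ≤ k ≤ p.
Pump with i = 2: xy^2z = 0^{p+k} 2 1^p, which would require p+k = p. But k ≥ 1, so xy^2z ∉ L.
Contradiction. Therefore L is not regular.

0^{p+k} 2 1^p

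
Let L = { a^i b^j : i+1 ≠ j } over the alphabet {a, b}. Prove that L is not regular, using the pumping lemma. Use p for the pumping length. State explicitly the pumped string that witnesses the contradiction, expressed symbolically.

Suppose for contradiction that L is regular, and let p be the pumping length.
Choose w = a^p b^{p+p!+1}. Since p ≠ (p+p!+1)-1 = p+p!, w ∈ L; and |w| ≥ p.
By the pumping lemma, w = xyz with |xy| ≤ p and |y| ≥ 1.
Because |xy| ≤ p and w begins with p copies of a, we have y = a^k with 1 ≤ k ≤ p.
Since 1 ≤ k ≤ p, k divides p!; set t = 1 + p!/k. Then xy^t z has p + (p!/k)·k = p + p! copies of a. Now the a-count is p+p! and (b-count)-1 = (p+p!+1)-1 = p+p!, so i+1 ≠ j fails. So xy^t z = a^{p+p!} b^{p+p!+1} ∉ L.
This is a contradiction; hence L is not regular.

a^{p+p!} b^{p+p!+1}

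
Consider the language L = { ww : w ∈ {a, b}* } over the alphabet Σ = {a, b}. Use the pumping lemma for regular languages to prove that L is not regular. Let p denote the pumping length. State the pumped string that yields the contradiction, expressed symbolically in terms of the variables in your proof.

a^{p+k} b^p a^p b^p

Suppose for contradiction that L is regular, and let p be the pumping length.
Take w = a^p b^p a^p b^p = uu where u = a^pb^p; then w ∈ L and |w| = 4p ≥ p.
By the pumping lemma, w = xyz with |xy| ≤ p and |y| > 0.
Since the first p symbols of w are all a's and |xy| ≤ p, y lies entirely in the leading a-block: y = a^k for some k with 1 ≤ k ≤ p.
Pump with i = 2: xy^2z = a^{p+k} b^p a^p b^p, of length 4p+k. Suppose this equals vv. The string starts with a and ends with b, so v does too; thus the boundary between the two copies of v is a b→a transition. There is exactly one such transition, at position 2p+k, so |v| = 2p+k and |vv| = 4p+2k ≠ 4p+k since k ≥ 1. So xy^2z ∉ L.
This is a contradiction; hence L is not regular.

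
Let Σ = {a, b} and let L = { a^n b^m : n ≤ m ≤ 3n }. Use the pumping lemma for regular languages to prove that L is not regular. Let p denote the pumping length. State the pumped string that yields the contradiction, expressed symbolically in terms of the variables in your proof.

Suppose for contradiction that L is regular, and let p be the pumping length.
Take w = a^p b^p ∈ L (since p ≤ p ≤ 3p), with |w| = 2p ≥ p.
The pumping lemma gives a decomposition w = xyz where |xy| ≤ p and |y| > 0.
Because |xy| ≤ p and w begins with p copies of a, we have y = a^k with 1 ≤ k ≤ p.
Pump with i = 2: xy^2z = a^{p+k} b^p. Now n = p+k > p = m, so the condition n ≤ m fails. Thus xy^2z ∉ L.
Contradiction. Therefore L is not regular.

a^{p+k} b^p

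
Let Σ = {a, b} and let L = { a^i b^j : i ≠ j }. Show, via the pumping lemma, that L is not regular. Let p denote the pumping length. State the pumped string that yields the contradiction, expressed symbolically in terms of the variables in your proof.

Suppose for contradiction that L is regular, and let p be the pumping length.
Choose w = a^p b^{p+p!}. Since p ≠ p+p!, w ∈ L; and |w| ≥ p.
Write w = xyz as guaranteed by the lemma, with |xy| ≤ p and |y| ≥ 1.
The first p characters of w are a's, so xy (and hence y) consists only of a's. Write y = a^k, 1 ≤ k ≤ p.
Since 1 ≤ k ≤ p, k divides p!; set t = 1 + p!/k. Then xy^t z has p + (p!/k)·k = p + p! copies of a. Now the a-count equals the b-count, so i ≠ j fails. So xy^t z = a^{p+p!} b^{p+p!} ∉ L.
This is a contradiction; hence L is not regular.

a^{p+p!} b^{p+p!}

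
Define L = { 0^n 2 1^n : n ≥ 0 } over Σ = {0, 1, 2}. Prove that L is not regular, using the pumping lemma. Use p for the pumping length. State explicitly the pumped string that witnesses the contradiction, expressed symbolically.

Toward a contradiction, assume L is regular with pumping length p.
Take w = 0^p 2 1^p ∈ L with |w| = 2p+1 ≥ p.
The pumping lemma gives a decomposition w = xyz where |xy| ≤ p and |y| ≥ 1.
The first p characters of w are 0's, so xy (and hence y) consists only of 0's. Write y = 0^k, 1 ≤ k ≤ p.
Pump with i = 2: xy^2z = 0^{p+k} 2 1^p, which would require p+k = p. But k ≥ 1, so xy^2z ∉ L.
Contradiction. Therefore L is not regular.

0^{p+k} 2 1^p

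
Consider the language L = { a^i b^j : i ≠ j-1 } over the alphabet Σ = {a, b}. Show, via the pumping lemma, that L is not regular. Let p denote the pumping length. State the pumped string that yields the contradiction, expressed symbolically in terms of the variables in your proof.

Assume L is regular; let p be its pumping constant.
Choose w = a^p b^{p+p!+1}. Since p ≠ (p+p!+1)-1 = p+p!, w ∈ L; and |w| ≥ p.
Write w = xyz as guaranteed by the lemma, with |xy| ≤ p and |y| > 0.
The first p characters of w are a's, so xy (and hence y) consists only of a's. Write y = a^k, 1 ≤ k ≤ p.
Since 1 ≤ k ≤ p, k divides p!; set t = 1 + p!/k. Then xy^t z has p + (p!/k)·k = p + p! copies of a. Now the a-count is p+p! and (b-count)-1 = (p+p!+1)-1 = p+p!, so i ≠ j-1 fails. So xy^t z = a^{p+p!} b^{p+p!+1} ∉ L.
This contradicts the pumping lemma, so L is not regular.

a^{p+p!} b^{p+p!+1}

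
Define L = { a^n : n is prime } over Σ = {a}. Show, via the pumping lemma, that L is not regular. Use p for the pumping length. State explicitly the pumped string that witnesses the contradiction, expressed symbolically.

a^{q(1+k)}

Suppose for contradiction that L is regular, and let p be the pumping length.
Let q be a prime with q ≥ p+2 (infinitely many primes exist), and take w = a^q ∈ L with |w| = q ≥ p.
By the pumping lemma, w = xyz with |xy| ≤ p and |y| ≥ 1.
Then y = a^k for some k with 1 ≤ k ≤ p.
Since 1 ≤ k ≤ p, |xz| = q-k. Pump with i = q+1: |xy^{q+1}z| = (q-k)+(q+1)k = q+qk = q(1+k), which is composite (both factors ≥ 2). So xy^{q+1}z = a^{q(1+k)} ∉ L.
This is a contradiction; hence L is not regular.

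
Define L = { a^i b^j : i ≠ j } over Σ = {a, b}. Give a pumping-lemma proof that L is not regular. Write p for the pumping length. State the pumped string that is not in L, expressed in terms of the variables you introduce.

a^{p+p!} b^{p+p!}

Suppose for contradiction that L is regular, and let p be the pumping length.
Choose w = a^p b^{p+p!}. Since p ≠ p+p!, w ∈ L; and |w| ≥ p.
Write w = xyz as guaranteed by the lemma, with |xy| ≤ p and |y| > 0.
Since the first p symbols of w are all a's and |xy| ≤ p, y lies entirely in the leading a-block: y = a^k for some k with 1 ≤ k ≤ p.
Since 1 ≤ k ≤ p, k divides p!; set t = 1 + p!/k. Then xy^t z has p + (p!/k)·k = p + p! copies of a. Now the a-count equals the b-count, so i ≠ j fails. So xy^t z = a^{p+p!} b^{p+p!} ∉ L.
This contradicts the pumping lemma, so L is not regular.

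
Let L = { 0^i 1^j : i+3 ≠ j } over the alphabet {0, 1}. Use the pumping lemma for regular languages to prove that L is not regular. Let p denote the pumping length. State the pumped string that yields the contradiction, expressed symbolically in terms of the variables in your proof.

Assume L is regular; let p be its pumping constant.
Choose w = 0^p 1^{p+p!+3}. Since p ≠ (p+p!+3)-3 = p+p!, w ∈ L; and |w| ≥ p.
The pumping lemma gives a decomposition w = xyz where |xy| ≤ p and |y| ≥ 1.
The first p characters of w are 0's, so xy (and hence y) consists only of 0's. Write y = 0^k, 1 ≤ k ≤ p.
Since 1 ≤ k ≤ p, k divides p!; set t = 1 + p!/k. Then xy^t z has p + (p!/k)·k = p + p! copies of 0. Now the 0-count is p+p! and (1-count)-3 = (p+p!+3)-3 = p+p!, so i+3 ≠ j fails. So xy^t z = 0^{p+p!} 1^{p+p!+3} ∉ L.
Contradiction. Therefore L is not regular.

0^{p+p!} 1^{p+p!+3}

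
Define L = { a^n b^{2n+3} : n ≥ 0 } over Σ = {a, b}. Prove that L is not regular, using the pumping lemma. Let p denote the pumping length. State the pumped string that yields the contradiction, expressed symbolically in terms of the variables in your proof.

Suppose for contradiction that L is regular, and let p be the pumping length.
Let w = a^p b^{2p+3} ∈ L; note |w| = 3p+3 ≥ p.
By the pumping lemma, w = xyz with |xy| ≤ p and y is nonempty.
The first p characters of w are a's, so xy (and hence y) consists only of a's. Write y = a^k, 1 ≤ k ≤ p.
Pump with i = 2: xy^2z = a^{p+k} b^{2p+3}. For this to lie in L we would need 2p+3 = 2(p+k)+3, which forces k = 0. But k ≥ 1, so xy^2z ∉ L.
This contradicts the pumping lemma, so L is not regular.

a^{p+k} b^{2p+3}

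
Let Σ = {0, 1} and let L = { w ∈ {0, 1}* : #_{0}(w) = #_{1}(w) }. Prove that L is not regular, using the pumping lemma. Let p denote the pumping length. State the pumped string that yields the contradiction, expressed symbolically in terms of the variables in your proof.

Assume L is regular. Let p be the pumping length given by the pumping lemma.
Choose w = 0^p 1^p ∈ L with |w| = 2p ≥ p.
The pumping lemma gives a decomposition w = xyz where |xy| ≤ p and |y| > 0.
Since the first p symbols of w are all 0's and |xy| ≤ p, y lies entirely in the leading 0-block: y = 0^k for some k with 1 ≤ k ≤ p.
Pump with i = 2: xy^2z = 0^{p+k} 1^p has p+k occurrences of 0 but only p of 1. Since k ≥ 1 the counts differ, so xy^2z ∉ L.
Contradiction. Therefore L is not regular.

0^{p+k} 1^p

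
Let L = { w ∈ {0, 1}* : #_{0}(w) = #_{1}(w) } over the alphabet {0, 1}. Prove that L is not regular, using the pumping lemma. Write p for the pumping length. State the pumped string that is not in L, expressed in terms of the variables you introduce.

Assume L is regular. Let p be the pumping length given by the pumping lemma.
Choose w = 0^p 1^p ∈ L with |w| = 2p ≥ p.
Write w = xyz as guaranteed by the lemma, with |xy| ≤ p and y is nonempty.
Since the first p symbols of w are all 0's and |xy| ≤ p, y lies entirely in the leading 0-block: y = 0^k for some k with 1 ≤ k ≤ p.
Pump with i = 2: xy^2z = 0^{p+k} 1^p has p+k occurrences of 0 but only p of 1. Since k ≥ 1 the counts differ, so xy^2z ∉ L.
This contradicts the pumping lemma, so L is not regular.

0^{p+k} 1^p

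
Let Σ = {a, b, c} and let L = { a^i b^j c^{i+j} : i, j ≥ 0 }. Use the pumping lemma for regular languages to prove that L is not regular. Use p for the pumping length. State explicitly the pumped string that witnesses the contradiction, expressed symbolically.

a^{p+k} b^p c^{2p}

Assume L is regular; let p be its pumping constant.
Take w = a^p b^p c^{2p} ∈ L (with i=j=p, i+j=2p), |w| = 4p ≥ p.
The pumping lemma gives a decomposition w = xyz where |xy| ≤ p and y is nonempty.
The first p characters of w are a's, so xy (and hence y) consists only of a's. Write y = a^k, 1 ≤ k ≤ p.
Consider xy^2z = a^{p+k} b^p c^{2p}. Now the a- and b-counts sum to 2p+k, but the c-count is 2p ≠ 2p+k. So xy^2z ∉ L.
Contradiction. Therefore L is not regular.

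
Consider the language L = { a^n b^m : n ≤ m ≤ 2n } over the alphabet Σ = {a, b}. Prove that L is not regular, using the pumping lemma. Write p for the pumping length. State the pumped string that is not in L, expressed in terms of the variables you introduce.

a^{p+k} b^p

Assume L is regular; let p be its pumping constant.
Take w = a^p b^p ∈ L (since p ≤ p ≤ 2p), with |w| = 2p ≥ p.
By the pumping lemma, w = xyz with |xy| ≤ p and |y| ≥ 1.
Since the first p symbols of w are all a's and |xy| ≤ p, y lies entirely in the leading a-block: y = a^k for some k with 1 ≤ k ≤ p.
Pump with i = 2: xy^2z = a^{p+k} b^p. Now n = p+k > p = m, so the condition n ≤ m fails. Thus xy^2z ∉ L.
This contradicts the pumping lemma, so L is not regular.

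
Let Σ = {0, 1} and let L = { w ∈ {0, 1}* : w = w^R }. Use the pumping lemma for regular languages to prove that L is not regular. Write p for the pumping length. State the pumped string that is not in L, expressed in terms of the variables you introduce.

Assume L is regular; let p be its pumping constant.
Take w = 0^p 1 0^p, a palindrome of length 2p+1 ≥ p.
By the pumping lemma, w = xyz with |xy| ≤ p and y is nonempty.
Because |xy| ≤ p and w begins with p copies of 0, we have y = 0^k with 1 ≤ k ≤ p.
Pump with i = 2: xy^2z = 0^{p+k} 1 0^p. Its reverse is 0^p 1 0^{p+k}, which differs from xy^2z since k ≥ 1. So xy^2z is not a palindrome and xy^2z ∉ L.
Contradiction. Therefore L is not regular.

0^{p+k} 1 0^p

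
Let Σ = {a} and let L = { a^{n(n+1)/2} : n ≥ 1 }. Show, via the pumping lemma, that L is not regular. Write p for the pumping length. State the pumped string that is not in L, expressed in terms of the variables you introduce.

a^{p(p+1)/2+k}

Toward a contradiction, assume L is regular with pumping length p.
Take w = a^{p(p+1)/2} ∈ L with |w| = p(p+1)/2 ≥ p.
The pumping lemma gives a decomposition w = xyz where |xy| ≤ p and |y| > 0.
Then y = a^k for some k with 1 ≤ k ≤ p.
Pump with i = 2: xy^2z = a^{p(p+1)/2+k}. Since 1 ≤ k ≤ p, p(p+1)/2 < p(p+1)/2+k ≤ p(p+1)/2+p < (p+1)(p+2)/2, so p(p+1)/2+k is strictly between consecutive triangular numbers. So xy^2z ∉ L.
This is a contradiction; hence L is not regular.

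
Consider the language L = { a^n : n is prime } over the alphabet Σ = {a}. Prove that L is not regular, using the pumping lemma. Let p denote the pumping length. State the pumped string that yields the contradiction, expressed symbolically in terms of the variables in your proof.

a^{q(1+k)}

Toward a contradiction, assume L is regular with pumping length p.
Let q be a prime with q ≥ p+2 (infinitely many primes exist), and take w = a^q ∈ L with |w| = q ≥ p.
Write w = xyz as guaranteed by the lemma, with |xy| ≤ p and |y| > 0.
Then y = a^k for some k with 1 ≤ k ≤ p.
Since 1 ≤ k ≤ p, |xz| = q-k. Pump with i = q+1: |xy^{q+1}z| = (q-k)+(q+1)k = q+qk = q(1+k), which is composite (both factors ≥ 2). So xy^{q+1}z = a^{q(1+k)} ∉ L.
This is a contradiction; hence L is not regular.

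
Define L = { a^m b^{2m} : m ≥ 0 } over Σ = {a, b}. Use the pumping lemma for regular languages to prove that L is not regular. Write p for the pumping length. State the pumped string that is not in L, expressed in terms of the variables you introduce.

Assume L is regular. Let p be the pumping length given by the pumping lemma.
Let w = a^p b^{2p} ∈ L; note |w| = 3p ≥ p.
The pumping lemma gives a decomposition w = xyz where |xy| ≤ p and |y| ≥ 1.
Since the first p symbols of w are all a's and |xy| ≤ p, y lies entirely in the leading a-block: y = a^k for some k with 1 ≤ k ≤ p.
Pump with i = 2: xy^2z = a^{p+k} b^{2p}. For this to lie in L we would need 2p = 2(p+k), which forces k = 0. But k ≥ 1, so xy^2z ∉ L.
Contradiction. Therefore L is not regular.

a^{p+k} b^{2p}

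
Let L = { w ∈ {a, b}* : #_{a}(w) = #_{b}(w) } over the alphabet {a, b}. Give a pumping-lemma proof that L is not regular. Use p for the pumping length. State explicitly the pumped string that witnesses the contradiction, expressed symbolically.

a^{p+k} b^p

Suppose for contradiction that L is regular, and let p be the pumping length.
Choose w = a^p b^p ∈ L with |w| = 2p ≥ p.
The pumping lemma gives a decomposition w = xyz where |xy| ≤ p and y is nonempty.
Because |xy| ≤ p and w begins with p copies of a, we have y = a^k with 1 ≤ k ≤ p.
Pump with i = 2: xy^2z = a^{p+k} b^p has p+k occurrences of a but only p of b. Since k ≥ 1 the counts differ, so xy^2z ∉ L.
This contradicts the pumping lemma, so L is not regular.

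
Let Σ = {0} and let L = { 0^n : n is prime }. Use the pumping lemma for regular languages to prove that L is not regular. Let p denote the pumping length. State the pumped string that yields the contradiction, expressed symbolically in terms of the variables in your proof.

0^{q(1+k)}

Assume L is regular; let p be its pumping constant.
Let q be a prime with q ≥ p+2 (infinitely many primes exist), and take w = 0^q ∈ L with |w| = q ≥ p.
By the pumping lemma, w = xyz with |xy| ≤ p and y is nonempty.
Then y = 0^k for some k with 1 ≤ k ≤ p.
Since 1 ≤ k ≤ p, |xz| = q-k. Pump with i = q+1: |xy^{q+1}z| = (q-k)+(q+1)k = q+qk = q(1+k), which is composite (both factors ≥ 2). So xy^{q+1}z = 0^{q(1+k)} ∉ L.
Contradiction. Therefore L is not regular.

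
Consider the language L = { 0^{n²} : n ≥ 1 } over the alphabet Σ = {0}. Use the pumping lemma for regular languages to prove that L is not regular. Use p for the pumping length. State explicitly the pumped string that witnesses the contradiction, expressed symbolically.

Assume L is regular; let p be its pumping constant.
Take w = 0^{p²} ∈ L with |w| = p² ≥ p.
Write w = xyz as guaranteed by the lemma, with |xy| ≤ p and |y| ≥ 1.
Then y = 0^k for some k with 1 ≤ k ≤ p.
Pump with i = 2: xy^2z = 0^{p²+k}. Since 1 ≤ k ≤ p, p² < p²+k ≤ p²+p < (p+1)², so p²+k lies strictly between consecutive squares and is not a perfect square. So xy^2z ∉ L.
This is a contradiction; hence L is not regular.

0^{p²+k}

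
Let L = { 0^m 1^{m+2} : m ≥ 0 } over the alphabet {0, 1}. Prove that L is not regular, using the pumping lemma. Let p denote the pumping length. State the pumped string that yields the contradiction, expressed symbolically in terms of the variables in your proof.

Suppose for contradiction that L is regular, and let p be the pumping length.
Take w = 0^p 1^{p+2}. Then w ∈ L and |w| = 2p+2 ≥ p.
Write w = xyz as guaranteed by the lemma, with |xy| ≤ p and |y| ≥ 1.
Since the first p symbols of w are all 0's and |xy| ≤ p, y lies entirely in the leading 0-block: y = 0^k for some k with 1 ≤ k ≤ p.
Pump with i = 2: xy^2z = 0^{p+k} 1^{p+2}. For this to lie in L we would need p+2 = (p+k)+2, which forces k = 0. But k ≥ 1, so xy^2z ∉ L.
This is a contradiction; hence L is not regular.

0^{p+k} 1^{p+2}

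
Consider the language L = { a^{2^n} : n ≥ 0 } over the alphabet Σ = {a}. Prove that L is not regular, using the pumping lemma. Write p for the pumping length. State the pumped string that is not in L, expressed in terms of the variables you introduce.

Suppose for contradiction that L is regular, and let p be the pumping length.
Take w = a^{2^p} ∈ L with |w| = 2^p ≥ p.
By the pumping lemma, w = xyz with |xy| ≤ p and |y| > 0.
Then y = a^k for some k with 1 ≤ k ≤ p.
Pump with i = 2: xy^2z = a^{2^p+k}. Since 1 ≤ k ≤ p < 2^p, we have 2^p < 2^p+k < 2^{p+1}, so 2^p+k is not a power of 2. So xy^2z ∉ L.
Contradiction. Therefore L is not regular.

a^{2^p+k}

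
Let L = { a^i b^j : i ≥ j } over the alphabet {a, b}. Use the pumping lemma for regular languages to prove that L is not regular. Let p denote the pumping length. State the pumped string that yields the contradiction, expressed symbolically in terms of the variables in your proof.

a^{p-k} b^p

Assume L is regular; let p be its pumping constant.
Choose w = a^p b^p ∈ L, with |w| = 2p ≥ p.
The pumping lemma gives a decomposition w = xyz where |xy| ≤ p and y is nonempty.
Since the first p symbols of w are all a's and |xy| ≤ p, y lies entirely in the leading a-block: y = a^k for some k with 1 ≤ k ≤ p.
Consider xy^0z = xz = a^{p-k} b^p. Since k ≥ 1, the a-count p-k is less than p, so i ≥ j fails; thus xz ∉ L.
This contradicts the pumping lemma, so L is not regular.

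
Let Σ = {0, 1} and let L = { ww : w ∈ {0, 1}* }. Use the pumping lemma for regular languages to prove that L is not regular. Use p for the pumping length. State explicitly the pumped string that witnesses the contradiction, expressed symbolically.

Suppose for contradiction that L is regular, and let p be the pumping length.
Take w = 0^p 1^p 0^p 1^p = uu where u = 0^p1^p; then w ∈ L and |w| = 4p ≥ p.
By the pumping lemma, w = xyz with |xy| ≤ p and |y| > 0.
Since the first p symbols of w are all 0's and |xy| ≤ p, y lies entirely in the leading 0-block: y = 0^k for some k with 1 ≤ k ≤ p.
Pump with i = 2: xy^2z = 0^{p+k} 1^p 0^p 1^p, of length 4p+k. Suppose this equals vv. The string starts with 0 and ends with 1, so v does too; thus the boundary between the two copies of v is a 1→0 transition. There is exactly one such transition, at position 2p+k, so |v| = 2p+k and |vv| = 4p+2k ≠ 4p+k since k ≥ 1. So xy^2z ∉ L.
This contradicts the pumping lemma, so L is not regular.

0^{p+k} 1^p 0^p 1^p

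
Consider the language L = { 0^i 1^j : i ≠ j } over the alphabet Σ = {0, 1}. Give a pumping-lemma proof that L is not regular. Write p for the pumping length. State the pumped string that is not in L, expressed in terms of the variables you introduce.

0^{p+p!} 1^{p+p!}

Suppose for contradiction that L is regular, and let p be the pumping length.
Choose w = 0^p 1^{p+p!}. Since p ≠ p+p!, w ∈ L; and |w| ≥ p.
The pumping lemma gives a decomposition w = xyz where |xy| ≤ p and |y| > 0.
Since the first p symbols of w are all 0's and |xy| ≤ p, y lies entirely in the leading 0-block: y = 0^k for some k with 1 ≤ k ≤ p.
Since 1 ≤ k ≤ p, k divides p!; set t = 1 + p!/k. Then xy^t z has p + (p!/k)·k = p + p! copies of 0. Now the 0-count equals the 1-count, so i ≠ j fails. So xy^t z = 0^{p+p!} 1^{p+p!} ∉ L.
This is a contradiction; hence L is not regular.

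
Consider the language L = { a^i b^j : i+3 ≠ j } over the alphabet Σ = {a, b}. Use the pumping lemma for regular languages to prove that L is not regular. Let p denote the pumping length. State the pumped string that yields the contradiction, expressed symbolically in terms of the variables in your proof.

a^{p+p!} b^{p+p!+3}

Assume L is regular; let p be its pumping constant.
Choose w = a^p b^{p+p!+3}. Since p ≠ (p+p!+3)-3 = p+p!, w ∈ L; and |w| ≥ p.
Write w = xyz as guaranteed by the lemma, with |xy| ≤ p and |y| > 0.
The first p characters of w are a's, so xy (and hence y) consists only of a's. Write y = a^k, 1 ≤ k ≤ p.
Since 1 ≤ k ≤ p, k divides p!; set t = 1 + p!/k. Then xy^t z has p + (p!/k)·k = p + p! copies of a. Now the a-count is p+p! and (b-count)-3 = (p+p!+3)-3 = p+p!, so i+3 ≠ j fails. So xy^t z = a^{p+p!} b^{p+p!+3} ∉ L.
This is a contradiction; hence L is not regular.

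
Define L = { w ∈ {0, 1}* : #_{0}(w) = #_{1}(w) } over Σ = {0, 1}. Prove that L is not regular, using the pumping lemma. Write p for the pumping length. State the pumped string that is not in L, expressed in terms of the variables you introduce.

Toward a contradiction, assume L is regular with pumping length p.
Choose w = 0^p 1^p ∈ L with |w| = 2p ≥ p.
Write w = xyz as guaranteed by the lemma, with |xy| ≤ p and |y| ≥ 1.
The first p characters of w are 0's, so xy (and hence y) consists only of 0's. Write y = 0^k, 1 ≤ k ≤ p.
Pump with i = 2: xy^2z = 0^{p+k} 1^p has p+k occurrences of 0 but only p of 1. Since k ≥ 1 the counts differ, so xy^2z ∉ L.
Contradiction. Therefore L is not regular.

0^{p+k} 1^p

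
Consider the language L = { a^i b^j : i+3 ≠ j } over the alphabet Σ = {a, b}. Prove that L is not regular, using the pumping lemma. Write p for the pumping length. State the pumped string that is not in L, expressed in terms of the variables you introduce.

a^{p+p!} b^{p+p!+3}

Suppose for contradiction that L is regular, and let p be the pumping length.
Choose w = a^p b^{p+p!+3}. Since p ≠ (p+p!+3)-3 = p+p!, w ∈ L; and |w| ≥ p.
The pumping lemma gives a decomposition w = xyz where |xy| ≤ p and |y| ≥ 1.
Since the first p symbols of w are all a's and |xy| ≤ p, y lies entirely in the leading a-block: y = a^k for some k with 1 ≤ k ≤ p.
Since 1 ≤ k ≤ p, k divides p!; set t = 1 + p!/k. Then xy^t z has p + (p!/k)·k = p + p! copies of a. Now the a-count is p+p! and (b-count)-3 = (p+p!+3)-3 = p+p!, so i+3 ≠ j fails. So xy^t z = a^{p+p!} b^{p+p!+3} ∉ L.
This contradicts the pumping lemma, so L is not regular.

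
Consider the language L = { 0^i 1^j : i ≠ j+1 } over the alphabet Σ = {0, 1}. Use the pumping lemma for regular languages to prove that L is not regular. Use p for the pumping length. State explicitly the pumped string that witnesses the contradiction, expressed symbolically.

Suppose for contradiction that L is regular, and let p be the pumping length.
Choose w = 0^p 1^{p+p!-1}. Since p ≠ (p+p!-1)+1 = p+p!, w ∈ L; and |w| ≥ p.
By the pumping lemma, w = xyz with |xy| ≤ p and |y| ≥ 1.
Because |xy| ≤ p and w begins with p copies of 0, we have y = 0^k with 1 ≤ k ≤ p.
Since 1 ≤ k ≤ p, k divides p!; set t = 1 + p!/k. Then xy^t z has p + (p!/k)·k = p + p! copies of 0. Now the 0-count is p+p! and (1-count)+1 = (p+p!-1)+1 = p+p!, so i ≠ j+1 fails. So xy^t z = 0^{p+p!} 1^{p+p!-1} ∉ L.
This contradicts the pumping lemma, so L is not regular.

0^{p+p!} 1^{p+p!-1}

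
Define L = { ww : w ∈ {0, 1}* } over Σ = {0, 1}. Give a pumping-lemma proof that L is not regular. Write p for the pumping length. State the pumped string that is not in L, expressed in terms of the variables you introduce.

Toward a contradiction, assume L is regular with pumping length p.
Take w = 0^p 1^p 0^p 1^p = uu where u = 0^p1^p; then w ∈ L and |w| = 4p ≥ p.
The pumping lemma gives a decomposition w = xyz where |xy| ≤ p and y is nonempty.
The first p characters of w are 0's, so xy (and hence y) consists only of 0's. Write y = 0^k, 1 ≤ k ≤ p.
Pump with i = 2: xy^2z = 0^{p+k} 1^p 0^p 1^p, of length 4p+k. Suppose this equals vv. The string starts with 0 and ends with 1, so v does too; thus the boundary between the two copies of v is a 1→0 transition. There is exactly one such transition, at position 2p+k, so |v| = 2p+k and |vv| = 4p+2k ≠ 4p+k since k ≥ 1. So xy^2z ∉ L.
Contradiction. Therefore L is not regular.

0^{p+k} 1^p 0^p 1^p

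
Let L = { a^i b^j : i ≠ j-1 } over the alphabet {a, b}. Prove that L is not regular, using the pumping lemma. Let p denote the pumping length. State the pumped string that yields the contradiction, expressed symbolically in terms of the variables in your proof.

Assume L is regular. Let p be the pumping length given by the pumping lemma.
Choose w = a^p b^{p+p!+1}. Since p ≠ (p+p!+1)-1 = p+p!, w ∈ L; and |w| ≥ p.
The pumping lemma gives a decomposition w = xyz where |xy| ≤ p and y is nonempty.
Since the first p symbols of w are all a's and |xy| ≤ p, y lies entirely in the leading a-block: y = a^k for some k with 1 ≤ k ≤ p.
Since 1 ≤ k ≤ p, k divides p!; set t = 1 + p!/k. Then xy^t z has p + (p!/k)·k = p + p! copies of a. Now the a-count is p+p! and (b-count)-1 = (p+p!+1)-1 = p+p!, so i ≠ j-1 fails. So xy^t z = a^{p+p!} b^{p+p!+1} ∉ L.
Contradiction. Therefore L is not regular.

a^{p+p!} b^{p+p!+1}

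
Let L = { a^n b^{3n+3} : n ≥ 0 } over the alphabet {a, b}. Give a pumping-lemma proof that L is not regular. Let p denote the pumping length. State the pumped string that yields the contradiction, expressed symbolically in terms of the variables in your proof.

Assume L is regular. Let p be the pumping length given by the pumping lemma.
Let w = a^p b^{3p+3} ∈ L; note |w| = 4p+3 ≥ p.
By the pumping lemma, w = xyz with |xy| ≤ p and |y| > 0.
The first p characters of w are a's, so xy (and hence y) consists only of a's. Write y = a^k, 1 ≤ k ≤ p.
Pump with i = 2: xy^2z = a^{p+k} b^{3p+3}. For this to lie in L we would need 3p+3 = 3(p+k)+3, which forces k = 0. But k ≥ 1, so xy^2z ∉ L.
Contradiction. Therefore L is not regular.

a^{p+k} b^{3p+3}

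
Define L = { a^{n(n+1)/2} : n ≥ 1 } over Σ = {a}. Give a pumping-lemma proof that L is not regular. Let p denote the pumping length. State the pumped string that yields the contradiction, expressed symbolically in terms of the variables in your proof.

a^{p(p+1)/2+k}

Assume L is regular. Let p be the pumping length given by the pumping lemma.
Take w = a^{p(p+1)/2} ∈ L with |w| = p(p+1)/2 ≥ p.
The pumping lemma gives a decomposition w = xyz where |xy| ≤ p and |y| ≥ 1.
Then y = a^k for some k with 1 ≤ k ≤ p.
Pump with i = 2: xy^2z = a^{p(p+1)/2+k}. Since 1 ≤ k ≤ p, p(p+1)/2 < p(p+1)/2+k ≤ p(p+1)/2+p < (p+1)(p+2)/2, so p(p+1)/2+k is strictly between consecutive triangular numbers. So xy^2z ∉ L.
Contradiction. Therefore L is not regular.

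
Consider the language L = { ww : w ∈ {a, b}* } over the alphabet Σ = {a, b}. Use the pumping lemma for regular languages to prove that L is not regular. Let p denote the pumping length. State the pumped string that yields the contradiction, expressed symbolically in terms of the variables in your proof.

Suppose for contradiction that L is regular, and let p be the pumping length.
Take w = a^p b^p a^p b^p = uu where u = a^pb^p; then w ∈ L and |w| = 4p ≥ p.
By the pumping lemma, w = xyz with |xy| ≤ p and |y| ≥ 1.
The first p characters of w are a's, so xy (and hence y) consists only of a's. Write y = a^k, 1 ≤ k ≤ p.
Pump with i = 2: xy^2z = a^{p+k} b^p a^p b^p, of length 4p+k. Suppose this equals vv. The string starts with a and ends with b, so v does too; thus the boundary between the two copies of v is a b→a transition. There is exactly one such transition, at position 2p+k, so |v| = 2p+k and |vv| = 4p+2k ≠ 4p+k since k ≥ 1. So xy^2z ∉ L.
This is a contradiction; hence L is not regular.

a^{p+k} b^p a^p b^p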